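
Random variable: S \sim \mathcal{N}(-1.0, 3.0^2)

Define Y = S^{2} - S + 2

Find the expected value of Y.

E[Y] = 1*E[S²] - 1*E[S] + 2
E[S] = -1
E[S²] = Var(S) + (E[S])² = 9 + 1 = 10
E[Y] = 1*10 - 1*(-1) + 2 = 13

13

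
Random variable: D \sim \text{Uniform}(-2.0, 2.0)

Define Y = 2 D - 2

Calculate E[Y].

For Y = 2D - 2:
E[Y] = 2 * E[D] - 2
E[D] = (-2 + 2)/2 = 0
E[Y] = 2 * 0 - 2 = -2

-2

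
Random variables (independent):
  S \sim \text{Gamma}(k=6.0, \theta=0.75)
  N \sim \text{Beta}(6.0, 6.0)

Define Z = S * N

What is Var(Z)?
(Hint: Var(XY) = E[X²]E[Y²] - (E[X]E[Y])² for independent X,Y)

Var(XY) = E[X²]E[Y²] - (E[X]E[Y])²
E[S] = 4.5, Var(S) = 3.375
E[N] = 0.5, Var(N) = 0.019230769
E[S²] = 3.375 + 4.5² = 23.625
E[N²] = 0.019230769 + 0.5² = 0.26923077
Var(Z) = 23.625*0.26923077 - (4.5*0.5)²
= 6.3605769 - 5.0625 = 1.2980769

1.2980769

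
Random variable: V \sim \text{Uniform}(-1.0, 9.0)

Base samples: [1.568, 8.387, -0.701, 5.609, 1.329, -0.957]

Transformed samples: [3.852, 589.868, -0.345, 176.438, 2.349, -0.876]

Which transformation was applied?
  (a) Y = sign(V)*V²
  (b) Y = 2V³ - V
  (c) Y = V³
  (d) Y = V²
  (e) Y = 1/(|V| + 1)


Checking option (c) Y = V³:
  V = 1.568 -> Y = 3.852 ✓
  V = 8.387 -> Y = 589.868 ✓
  V = -0.701 -> Y = -0.345 ✓
All samples match this transformation.

(c) V³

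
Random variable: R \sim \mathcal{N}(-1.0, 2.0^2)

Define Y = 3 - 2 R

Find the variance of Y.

For Y = aR + b: Var(Y) = a² * Var(R)
Var(R) = 2.0^2 = 4
Var(Y) = (-2)² * 4 = 4 * 4 = 16

16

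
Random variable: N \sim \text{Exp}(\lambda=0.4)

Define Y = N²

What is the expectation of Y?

E[N²] = Var(N) + (E[N])² = 6.25 + 6.25 = 12.5

12.5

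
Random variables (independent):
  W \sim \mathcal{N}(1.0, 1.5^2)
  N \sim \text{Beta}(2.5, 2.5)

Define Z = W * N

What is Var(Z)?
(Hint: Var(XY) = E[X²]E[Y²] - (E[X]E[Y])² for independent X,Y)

Var(XY) = E[X²]E[Y²] - (E[X]E[Y])²
E[W] = 1, Var(W) = 2.25
E[N] = 0.5, Var(N) = 0.041666667
E[W²] = 2.25 + 1² = 3.25
E[N²] = 0.041666667 + 0.5² = 0.29166667
Var(Z) = 3.25*0.29166667 - (1*0.5)²
= 0.94791667 - 0.25 = 0.69791667

0.69791667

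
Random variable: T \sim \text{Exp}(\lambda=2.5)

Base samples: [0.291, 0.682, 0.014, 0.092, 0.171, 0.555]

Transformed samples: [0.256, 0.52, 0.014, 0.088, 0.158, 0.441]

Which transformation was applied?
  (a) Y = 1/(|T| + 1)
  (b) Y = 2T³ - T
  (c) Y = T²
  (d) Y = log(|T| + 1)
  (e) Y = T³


Checking option (d) Y = log(|T| + 1):
  T = 0.291 -> Y = 0.256 ✓
  T = 0.682 -> Y = 0.52 ✓
  T = 0.014 -> Y = 0.014 ✓
All samples match this transformation.

(d) log(|T| + 1)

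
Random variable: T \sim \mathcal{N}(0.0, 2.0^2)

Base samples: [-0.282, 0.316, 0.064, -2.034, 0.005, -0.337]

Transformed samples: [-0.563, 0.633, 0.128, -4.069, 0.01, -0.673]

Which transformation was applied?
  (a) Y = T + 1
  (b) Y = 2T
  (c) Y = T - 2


Checking option (b) Y = 2T:
  T = -0.282 -> Y = -0.563 ✓
  T = 0.316 -> Y = 0.633 ✓
  T = 0.064 -> Y = 0.128 ✓
All samples match this transformation.

(b) 2T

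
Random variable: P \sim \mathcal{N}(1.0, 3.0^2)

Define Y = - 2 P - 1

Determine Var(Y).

For Y = aP + b: Var(Y) = a² * Var(P)
Var(P) = 3.0^2 = 9
Var(Y) = (-2)² * 9 = 4 * 9 = 36

36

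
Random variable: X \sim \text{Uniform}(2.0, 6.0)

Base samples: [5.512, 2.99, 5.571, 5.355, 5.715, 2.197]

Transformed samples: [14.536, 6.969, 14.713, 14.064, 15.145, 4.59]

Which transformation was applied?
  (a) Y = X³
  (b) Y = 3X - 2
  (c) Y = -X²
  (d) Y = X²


Checking option (b) Y = 3X - 2:
  X = 5.512 -> Y = 14.536 ✓
  X = 2.99 -> Y = 6.969 ✓
  X = 5.571 -> Y = 14.713 ✓
All samples match this transformation.

(b) 3X - 2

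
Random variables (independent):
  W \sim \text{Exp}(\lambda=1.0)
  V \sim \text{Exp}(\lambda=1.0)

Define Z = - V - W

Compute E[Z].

E[Z] = -1*E[W] - 1*E[V]
E[W] = 1
E[V] = 1
E[Z] = -1*1 - 1*1 = -2

-2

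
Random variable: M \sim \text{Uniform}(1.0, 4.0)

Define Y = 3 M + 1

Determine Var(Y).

For Y = aM + b: Var(Y) = a² * Var(M)
Var(M) = (4 - 1)^2/12 = 0.75
Var(Y) = 3² * 0.75 = 9 * 0.75 = 6.75

6.75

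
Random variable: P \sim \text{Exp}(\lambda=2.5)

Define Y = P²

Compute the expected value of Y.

E[P²] = Var(P) + (E[P])² = 0.16 + 0.16 = 0.32

0.32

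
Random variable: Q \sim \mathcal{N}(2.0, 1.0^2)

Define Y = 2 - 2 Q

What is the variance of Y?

For Y = aQ + b: Var(Y) = a² * Var(Q)
Var(Q) = 1.0^2 = 1
Var(Y) = (-2)² * 1 = 4 * 1 = 4

4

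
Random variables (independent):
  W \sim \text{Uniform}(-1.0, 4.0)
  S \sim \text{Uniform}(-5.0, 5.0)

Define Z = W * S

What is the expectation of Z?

For independent RVs: E[XY] = E[X]*E[Y]
E[W] = 1.5
E[S] = 0
E[Z] = 1.5 * 0 = 0

0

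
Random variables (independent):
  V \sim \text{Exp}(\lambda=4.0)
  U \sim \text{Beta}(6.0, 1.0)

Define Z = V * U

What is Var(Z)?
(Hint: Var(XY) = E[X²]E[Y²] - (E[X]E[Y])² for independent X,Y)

Var(XY) = E[X²]E[Y²] - (E[X]E[Y])²
E[V] = 0.25, Var(V) = 0.0625
E[U] = 0.85714286, Var(U) = 0.015306122
E[V²] = 0.0625 + 0.25² = 0.125
E[U²] = 0.015306122 + 0.85714286² = 0.75
Var(Z) = 0.125*0.75 - (0.25*0.85714286)²
= 0.09375 - 0.045918367 = 0.047831633

0.047831633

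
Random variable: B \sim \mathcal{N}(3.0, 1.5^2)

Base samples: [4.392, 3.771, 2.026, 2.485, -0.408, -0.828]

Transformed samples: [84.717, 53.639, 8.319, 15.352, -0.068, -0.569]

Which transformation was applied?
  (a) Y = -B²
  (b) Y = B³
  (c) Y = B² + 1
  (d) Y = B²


Checking option (b) Y = B³:
  B = 4.392 -> Y = 84.717 ✓
  B = 3.771 -> Y = 53.639 ✓
  B = 2.026 -> Y = 8.319 ✓
All samples match this transformation.

(b) B³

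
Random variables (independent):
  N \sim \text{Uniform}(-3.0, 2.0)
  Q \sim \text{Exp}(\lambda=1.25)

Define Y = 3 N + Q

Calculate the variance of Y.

For independent RVs: Var(aX + bY) = a²Var(X) + b²Var(Y)
Var(N) = 2.0833333
Var(Q) = 0.64
Var(Y) = 3²*2.0833333 + 1²*0.64
= 9*2.0833333 + 1*0.64 = 19.39

19.39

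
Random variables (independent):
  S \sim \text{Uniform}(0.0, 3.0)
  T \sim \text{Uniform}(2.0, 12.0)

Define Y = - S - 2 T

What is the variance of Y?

For independent RVs: Var(aX + bY) = a²Var(X) + b²Var(Y)
Var(S) = 0.75
Var(T) = 8.3333333
Var(Y) = (-1)²*0.75 + (-2)²*8.3333333
= 1*0.75 + 4*8.3333333 = 34.083333

34.083333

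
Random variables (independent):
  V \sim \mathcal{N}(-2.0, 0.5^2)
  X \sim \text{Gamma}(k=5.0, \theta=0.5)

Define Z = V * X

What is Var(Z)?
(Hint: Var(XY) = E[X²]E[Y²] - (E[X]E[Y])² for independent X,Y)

Var(XY) = E[X²]E[Y²] - (E[X]E[Y])²
E[V] = -2, Var(V) = 0.25
E[X] = 2.5, Var(X) = 1.25
E[V²] = 0.25 + (-2)² = 4.25
E[X²] = 1.25 + 2.5² = 7.5
Var(Z) = 4.25*7.5 - (-2*2.5)²
= 31.875 - 25 = 6.875

6.875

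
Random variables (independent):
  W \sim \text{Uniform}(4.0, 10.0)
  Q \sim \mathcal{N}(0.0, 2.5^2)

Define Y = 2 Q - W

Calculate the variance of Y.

For independent RVs: Var(aX + bY) = a²Var(X) + b²Var(Y)
Var(W) = 3
Var(Q) = 6.25
Var(Y) = (-1)²*3 + 2²*6.25
= 1*3 + 4*6.25 = 28

28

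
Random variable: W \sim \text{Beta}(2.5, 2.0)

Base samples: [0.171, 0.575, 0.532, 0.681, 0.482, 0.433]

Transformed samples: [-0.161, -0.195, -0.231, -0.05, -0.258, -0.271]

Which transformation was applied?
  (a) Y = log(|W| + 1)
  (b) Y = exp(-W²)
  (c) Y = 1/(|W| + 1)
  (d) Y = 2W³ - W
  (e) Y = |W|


Checking option (d) Y = 2W³ - W:
  W = 0.171 -> Y = -0.161 ✓
  W = 0.575 -> Y = -0.195 ✓
  W = 0.532 -> Y = -0.231 ✓
All samples match this transformation.

(d) 2W³ - W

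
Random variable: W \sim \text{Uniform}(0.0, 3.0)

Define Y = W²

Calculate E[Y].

Using E[X²] = Var(X) + (E[X])²:
E[W] = 1.5
Var(W) = (3 - 0)^2/12 = 0.75
E[W²] = 0.75 + 1.5² = 0.75 + 2.25 = 3

3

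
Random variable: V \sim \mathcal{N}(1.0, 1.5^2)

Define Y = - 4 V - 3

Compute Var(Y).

For Y = aV + b: Var(Y) = a² * Var(V)
Var(V) = 1.5^2 = 2.25
Var(Y) = (-4)² * 2.25 = 16 * 2.25 = 36

36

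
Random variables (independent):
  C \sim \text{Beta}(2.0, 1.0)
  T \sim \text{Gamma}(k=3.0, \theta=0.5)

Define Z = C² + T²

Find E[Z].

E[Z] = E[C²] + E[T²]
E[C²] = Var(C) + E[C]² = 0.055555556 + 0.44444444 = 0.5
E[T²] = Var(T) + E[T]² = 0.75 + 2.25 = 3
E[Z] = 0.5 + 3 = 3.5

3.5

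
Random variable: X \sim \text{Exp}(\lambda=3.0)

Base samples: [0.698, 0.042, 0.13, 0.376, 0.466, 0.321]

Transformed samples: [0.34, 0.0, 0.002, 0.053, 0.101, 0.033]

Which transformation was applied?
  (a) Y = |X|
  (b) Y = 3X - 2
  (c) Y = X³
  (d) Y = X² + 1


Checking option (c) Y = X³:
  X = 0.698 -> Y = 0.34 ✓
  X = 0.042 -> Y = 0.0 ✓
  X = 0.13 -> Y = 0.002 ✓
All samples match this transformation.

(c) X³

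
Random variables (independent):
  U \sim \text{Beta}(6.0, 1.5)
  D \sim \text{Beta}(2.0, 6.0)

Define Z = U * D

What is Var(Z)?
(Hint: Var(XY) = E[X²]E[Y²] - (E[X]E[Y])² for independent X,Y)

Var(XY) = E[X²]E[Y²] - (E[X]E[Y])²
E[U] = 0.8, Var(U) = 0.018823529
E[D] = 0.25, Var(D) = 0.020833333
E[U²] = 0.018823529 + 0.8² = 0.65882353
E[D²] = 0.020833333 + 0.25² = 0.083333333
Var(Z) = 0.65882353*0.083333333 - (0.8*0.25)²
= 0.054901961 - 0.04 = 0.014901961

0.014901961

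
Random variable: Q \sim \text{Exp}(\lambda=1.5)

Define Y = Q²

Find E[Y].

E[Q²] = Var(Q) + (E[Q])² = 0.44444444 + 0.44444444 = 0.88888889

0.88888889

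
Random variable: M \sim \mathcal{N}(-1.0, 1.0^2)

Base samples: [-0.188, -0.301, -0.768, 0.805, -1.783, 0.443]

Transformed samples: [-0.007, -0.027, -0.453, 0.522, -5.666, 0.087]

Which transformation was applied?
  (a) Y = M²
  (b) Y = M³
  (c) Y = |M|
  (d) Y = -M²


Checking option (b) Y = M³:
  M = -0.188 -> Y = -0.007 ✓
  M = -0.301 -> Y = -0.027 ✓
  M = -0.768 -> Y = -0.453 ✓
All samples match this transformation.

(b) M³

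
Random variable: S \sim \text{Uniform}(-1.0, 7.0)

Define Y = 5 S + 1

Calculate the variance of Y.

For Y = aS + b: Var(Y) = a² * Var(S)
Var(S) = (7 + 1)^2/12 = 5.3333333
Var(Y) = 5² * 5.3333333 = 25 * 5.3333333 = 133.33333

133.33333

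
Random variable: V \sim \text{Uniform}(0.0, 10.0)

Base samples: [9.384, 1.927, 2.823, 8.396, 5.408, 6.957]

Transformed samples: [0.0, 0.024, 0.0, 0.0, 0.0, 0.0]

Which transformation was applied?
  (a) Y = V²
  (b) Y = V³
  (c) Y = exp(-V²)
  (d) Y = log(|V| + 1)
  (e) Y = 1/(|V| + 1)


Checking option (c) Y = exp(-V²):
  V = 9.384 -> Y = 0.0 ✓
  V = 1.927 -> Y = 0.024 ✓
  V = 2.823 -> Y = 0.0 ✓
All samples match this transformation.

(c) exp(-V²)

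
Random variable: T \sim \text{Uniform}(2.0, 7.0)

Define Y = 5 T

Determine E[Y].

For Y = 5T:
E[Y] = 5 * E[T]
E[T] = (2 + 7)/2 = 4.5
E[Y] = 5 * 4.5 = 22.5

22.5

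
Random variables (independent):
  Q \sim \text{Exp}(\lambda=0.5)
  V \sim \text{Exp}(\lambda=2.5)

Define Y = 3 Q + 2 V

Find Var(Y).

For independent RVs: Var(aX + bY) = a²Var(X) + b²Var(Y)
Var(Q) = 4
Var(V) = 0.16
Var(Y) = 3²*4 + 2²*0.16
= 9*4 + 4*0.16 = 36.64

36.64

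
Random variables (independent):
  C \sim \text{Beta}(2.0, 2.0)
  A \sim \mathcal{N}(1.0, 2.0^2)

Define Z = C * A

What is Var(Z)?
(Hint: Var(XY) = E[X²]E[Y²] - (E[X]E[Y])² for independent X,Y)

Var(XY) = E[X²]E[Y²] - (E[X]E[Y])²
E[C] = 0.5, Var(C) = 0.05
E[A] = 1, Var(A) = 4
E[C²] = 0.05 + 0.5² = 0.3
E[A²] = 4 + 1² = 5
Var(Z) = 0.3*5 - (0.5*1)²
= 1.5 - 0.25 = 1.25

1.25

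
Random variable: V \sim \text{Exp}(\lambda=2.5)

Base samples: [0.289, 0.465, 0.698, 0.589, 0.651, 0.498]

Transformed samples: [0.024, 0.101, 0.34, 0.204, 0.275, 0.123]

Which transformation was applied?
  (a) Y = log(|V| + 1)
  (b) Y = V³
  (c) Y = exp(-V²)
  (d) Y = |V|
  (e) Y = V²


Checking option (b) Y = V³:
  V = 0.289 -> Y = 0.024 ✓
  V = 0.465 -> Y = 0.101 ✓
  V = 0.698 -> Y = 0.34 ✓
All samples match this transformation.

(b) V³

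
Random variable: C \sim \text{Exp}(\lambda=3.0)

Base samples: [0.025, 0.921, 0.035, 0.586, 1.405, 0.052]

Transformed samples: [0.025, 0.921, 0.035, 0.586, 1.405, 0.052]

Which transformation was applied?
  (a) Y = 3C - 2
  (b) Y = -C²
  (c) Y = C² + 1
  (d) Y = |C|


Checking option (d) Y = |C|:
  C = 0.025 -> Y = 0.025 ✓
  C = 0.921 -> Y = 0.921 ✓
  C = 0.035 -> Y = 0.035 ✓
All samples match this transformation.

(d) |C|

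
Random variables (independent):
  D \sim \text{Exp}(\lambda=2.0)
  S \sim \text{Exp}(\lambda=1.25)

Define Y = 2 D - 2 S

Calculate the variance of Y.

For independent RVs: Var(aX + bY) = a²Var(X) + b²Var(Y)
Var(D) = 0.25
Var(S) = 0.64
Var(Y) = 2²*0.25 + (-2)²*0.64
= 4*0.25 + 4*0.64 = 3.56

3.56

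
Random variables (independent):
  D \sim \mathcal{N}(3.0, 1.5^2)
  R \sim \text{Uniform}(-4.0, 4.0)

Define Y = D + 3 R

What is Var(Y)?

For independent RVs: Var(aX + bY) = a²Var(X) + b²Var(Y)
Var(D) = 2.25
Var(R) = 5.3333333
Var(Y) = 1²*2.25 + 3²*5.3333333
= 1*2.25 + 9*5.3333333 = 50.25

50.25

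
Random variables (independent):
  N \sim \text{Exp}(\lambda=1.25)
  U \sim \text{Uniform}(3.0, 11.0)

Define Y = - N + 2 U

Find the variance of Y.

For independent RVs: Var(aX + bY) = a²Var(X) + b²Var(Y)
Var(N) = 0.64
Var(U) = 5.3333333
Var(Y) = (-1)²*0.64 + 2²*5.3333333
= 1*0.64 + 4*5.3333333 = 21.973333

21.973333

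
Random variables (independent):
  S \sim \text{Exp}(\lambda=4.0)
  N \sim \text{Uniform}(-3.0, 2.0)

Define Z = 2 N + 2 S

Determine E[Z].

E[Z] = 2*E[S] + 2*E[N]
E[S] = 0.25
E[N] = -0.5
E[Z] = 2*0.25 + 2*(-0.5) = -0.5

-0.5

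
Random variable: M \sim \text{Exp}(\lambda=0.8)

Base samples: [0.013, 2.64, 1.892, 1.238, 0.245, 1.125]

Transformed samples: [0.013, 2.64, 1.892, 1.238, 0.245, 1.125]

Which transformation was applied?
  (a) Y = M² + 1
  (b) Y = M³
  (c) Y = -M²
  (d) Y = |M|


Checking option (d) Y = |M|:
  M = 0.013 -> Y = 0.013 ✓
  M = 2.64 -> Y = 2.64 ✓
  M = 1.892 -> Y = 1.892 ✓
All samples match this transformation.

(d) |M|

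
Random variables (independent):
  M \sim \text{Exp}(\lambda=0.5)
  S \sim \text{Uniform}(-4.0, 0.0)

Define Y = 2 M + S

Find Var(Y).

For independent RVs: Var(aX + bY) = a²Var(X) + b²Var(Y)
Var(M) = 4
Var(S) = 1.3333333
Var(Y) = 2²*4 + 1²*1.3333333
= 4*4 + 1*1.3333333 = 17.333333

17.333333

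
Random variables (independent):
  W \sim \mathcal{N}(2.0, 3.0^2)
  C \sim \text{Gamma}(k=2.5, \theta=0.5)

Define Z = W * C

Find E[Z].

For independent RVs: E[XY] = E[X]*E[Y]
E[W] = 2
E[C] = 1.25
E[Z] = 2 * 1.25 = 2.5

2.5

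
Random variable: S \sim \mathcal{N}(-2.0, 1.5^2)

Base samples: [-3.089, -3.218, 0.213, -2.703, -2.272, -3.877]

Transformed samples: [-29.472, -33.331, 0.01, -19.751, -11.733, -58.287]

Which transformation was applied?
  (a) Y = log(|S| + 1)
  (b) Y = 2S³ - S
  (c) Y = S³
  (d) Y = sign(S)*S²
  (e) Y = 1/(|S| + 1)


Checking option (c) Y = S³:
  S = -3.089 -> Y = -29.472 ✓
  S = -3.218 -> Y = -33.331 ✓
  S = 0.213 -> Y = 0.01 ✓
All samples match this transformation.

(c) S³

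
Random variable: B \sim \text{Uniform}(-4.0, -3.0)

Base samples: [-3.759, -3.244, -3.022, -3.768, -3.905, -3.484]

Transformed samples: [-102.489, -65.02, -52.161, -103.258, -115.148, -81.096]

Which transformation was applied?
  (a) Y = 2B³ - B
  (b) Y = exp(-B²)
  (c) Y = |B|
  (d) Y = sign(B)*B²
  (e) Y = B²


Checking option (a) Y = 2B³ - B:
  B = -3.759 -> Y = -102.489 ✓
  B = -3.244 -> Y = -65.02 ✓
  B = -3.022 -> Y = -52.161 ✓
All samples match this transformation.

(a) 2B³ - B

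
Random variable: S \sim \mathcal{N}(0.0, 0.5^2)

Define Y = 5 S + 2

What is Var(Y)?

For Y = aS + b: Var(Y) = a² * Var(S)
Var(S) = 0.5^2 = 0.25
Var(Y) = 5² * 0.25 = 25 * 0.25 = 6.25

6.25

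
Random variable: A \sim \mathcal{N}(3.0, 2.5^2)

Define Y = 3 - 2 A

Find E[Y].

For Y = -2A + 3:
E[Y] = -2 * E[A] + 3
E[A] = 3.0 = 3
E[Y] = -2 * 3 + 3 = -3

-3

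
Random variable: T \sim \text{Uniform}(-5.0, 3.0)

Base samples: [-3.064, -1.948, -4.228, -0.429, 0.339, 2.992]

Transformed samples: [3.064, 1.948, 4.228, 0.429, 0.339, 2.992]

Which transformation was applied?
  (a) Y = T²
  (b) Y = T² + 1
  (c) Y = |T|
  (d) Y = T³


Checking option (c) Y = |T|:
  T = -3.064 -> Y = 3.064 ✓
  T = -1.948 -> Y = 1.948 ✓
  T = -4.228 -> Y = 4.228 ✓
All samples match this transformation.

(c) |T|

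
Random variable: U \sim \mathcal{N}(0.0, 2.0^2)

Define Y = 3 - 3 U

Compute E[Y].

For Y = -3U + 3:
E[Y] = -3 * E[U] + 3
E[U] = 0.0 = 0
E[Y] = -3 * 0 + 3 = 3

3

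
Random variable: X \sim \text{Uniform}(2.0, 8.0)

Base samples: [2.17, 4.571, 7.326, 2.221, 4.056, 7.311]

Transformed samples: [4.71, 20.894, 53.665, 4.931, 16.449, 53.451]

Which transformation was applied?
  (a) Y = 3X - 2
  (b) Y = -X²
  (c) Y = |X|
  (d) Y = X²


Checking option (d) Y = X²:
  X = 2.17 -> Y = 4.71 ✓
  X = 4.571 -> Y = 20.894 ✓
  X = 7.326 -> Y = 53.665 ✓
All samples match this transformation.

(d) X²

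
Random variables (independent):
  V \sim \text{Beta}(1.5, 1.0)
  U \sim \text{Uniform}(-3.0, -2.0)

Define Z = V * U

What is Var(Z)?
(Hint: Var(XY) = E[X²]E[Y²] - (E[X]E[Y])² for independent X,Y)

Var(XY) = E[X²]E[Y²] - (E[X]E[Y])²
E[V] = 0.6, Var(V) = 0.068571429
E[U] = -2.5, Var(U) = 0.083333333
E[V²] = 0.068571429 + 0.6² = 0.42857143
E[U²] = 0.083333333 + (-2.5)² = 6.3333333
Var(Z) = 0.42857143*6.3333333 - (0.6*(-2.5))²
= 2.7142857 - 2.25 = 0.46428571

0.46428571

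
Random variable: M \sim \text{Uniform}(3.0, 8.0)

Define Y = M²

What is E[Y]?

Using E[X²] = Var(X) + (E[X])²:
E[M] = 5.5
Var(M) = (8 - 3)^2/12 = 2.0833333
E[M²] = 2.0833333 + 5.5² = 2.0833333 + 30.25 = 32.333333

32.333333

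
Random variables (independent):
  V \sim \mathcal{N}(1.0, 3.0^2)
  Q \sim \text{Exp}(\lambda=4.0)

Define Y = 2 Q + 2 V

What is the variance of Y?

For independent RVs: Var(aX + bY) = a²Var(X) + b²Var(Y)
Var(V) = 9
Var(Q) = 0.0625
Var(Y) = 2²*9 + 2²*0.0625
= 4*9 + 4*0.0625 = 36.25

36.25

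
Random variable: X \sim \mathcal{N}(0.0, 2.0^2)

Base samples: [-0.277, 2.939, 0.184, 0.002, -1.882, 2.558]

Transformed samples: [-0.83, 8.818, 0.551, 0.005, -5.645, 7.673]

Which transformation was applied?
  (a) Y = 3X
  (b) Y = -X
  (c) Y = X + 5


Checking option (a) Y = 3X:
  X = -0.277 -> Y = -0.83 ✓
  X = 2.939 -> Y = 8.818 ✓
  X = 0.184 -> Y = 0.551 ✓
All samples match this transformation.

(a) 3X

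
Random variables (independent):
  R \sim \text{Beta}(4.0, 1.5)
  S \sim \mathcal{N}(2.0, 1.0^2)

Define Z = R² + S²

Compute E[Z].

E[Z] = E[R²] + E[S²]
E[R²] = Var(R) + E[R]² = 0.03051494 + 0.52892562 = 0.55944056
E[S²] = Var(S) + E[S]² = 1 + 4 = 5
E[Z] = 0.55944056 + 5 = 5.5594406

5.5594406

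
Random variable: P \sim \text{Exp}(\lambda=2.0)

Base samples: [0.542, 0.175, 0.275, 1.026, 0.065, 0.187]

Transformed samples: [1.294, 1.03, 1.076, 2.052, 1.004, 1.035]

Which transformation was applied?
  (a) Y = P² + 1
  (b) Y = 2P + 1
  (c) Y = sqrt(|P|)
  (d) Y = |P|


Checking option (a) Y = P² + 1:
  P = 0.542 -> Y = 1.294 ✓
  P = 0.175 -> Y = 1.03 ✓
  P = 0.275 -> Y = 1.076 ✓
All samples match this transformation.

(a) P² + 1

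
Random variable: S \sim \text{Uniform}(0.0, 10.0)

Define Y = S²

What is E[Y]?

E[S²] = Var(S) + (E[S])² = 8.3333333 + 25 = 33.333333

33.333333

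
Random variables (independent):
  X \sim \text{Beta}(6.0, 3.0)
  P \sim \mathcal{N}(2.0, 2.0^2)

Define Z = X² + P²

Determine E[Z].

E[Z] = E[X²] + E[P²]
E[X²] = Var(X) + E[X]² = 0.022222222 + 0.44444444 = 0.46666667
E[P²] = Var(P) + E[P]² = 4 + 4 = 8
E[Z] = 0.46666667 + 8 = 8.4666667

8.4666667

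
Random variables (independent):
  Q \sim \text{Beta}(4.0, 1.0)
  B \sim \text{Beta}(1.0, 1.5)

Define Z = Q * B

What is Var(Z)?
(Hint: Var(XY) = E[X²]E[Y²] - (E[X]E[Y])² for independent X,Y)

Var(XY) = E[X²]E[Y²] - (E[X]E[Y])²
E[Q] = 0.8, Var(Q) = 0.026666667
E[B] = 0.4, Var(B) = 0.068571429
E[Q²] = 0.026666667 + 0.8² = 0.66666667
E[B²] = 0.068571429 + 0.4² = 0.22857143
Var(Z) = 0.66666667*0.22857143 - (0.8*0.4)²
= 0.15238095 - 0.1024 = 0.049980952

0.049980952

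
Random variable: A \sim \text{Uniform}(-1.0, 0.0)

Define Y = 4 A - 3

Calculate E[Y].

For Y = 4A - 3:
E[Y] = 4 * E[A] - 3
E[A] = (-1 + 0)/2 = -0.5
E[Y] = 4 * (-0.5) - 3 = -5

-5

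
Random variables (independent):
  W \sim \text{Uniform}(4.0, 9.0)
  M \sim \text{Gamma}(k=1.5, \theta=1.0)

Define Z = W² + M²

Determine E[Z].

E[Z] = E[W²] + E[M²]
E[W²] = Var(W) + E[W]² = 2.0833333 + 42.25 = 44.333333
E[M²] = Var(M) + E[M]² = 1.5 + 2.25 = 3.75
E[Z] = 44.333333 + 3.75 = 48.083333

48.083333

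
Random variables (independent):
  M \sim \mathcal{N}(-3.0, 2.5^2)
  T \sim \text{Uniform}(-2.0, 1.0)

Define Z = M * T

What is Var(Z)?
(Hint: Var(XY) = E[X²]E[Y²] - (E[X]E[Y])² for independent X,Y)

Var(XY) = E[X²]E[Y²] - (E[X]E[Y])²
E[M] = -3, Var(M) = 6.25
E[T] = -0.5, Var(T) = 0.75
E[M²] = 6.25 + (-3)² = 15.25
E[T²] = 0.75 + (-0.5)² = 1
Var(Z) = 15.25*1 - (-3*(-0.5))²
= 15.25 - 2.25 = 13

13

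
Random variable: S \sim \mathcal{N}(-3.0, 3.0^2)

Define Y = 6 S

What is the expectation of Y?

For Y = 6S:
E[Y] = 6 * E[S]
E[S] = -3.0 = -3
E[Y] = 6 * (-3) = -18

-18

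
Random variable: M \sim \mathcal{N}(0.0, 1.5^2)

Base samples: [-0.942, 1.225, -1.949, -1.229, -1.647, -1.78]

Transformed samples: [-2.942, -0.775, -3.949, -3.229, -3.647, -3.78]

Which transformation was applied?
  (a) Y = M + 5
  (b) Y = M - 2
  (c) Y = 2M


Checking option (b) Y = M - 2:
  M = -0.942 -> Y = -2.942 ✓
  M = 1.225 -> Y = -0.775 ✓
  M = -1.949 -> Y = -3.949 ✓
All samples match this transformation.

(b) M - 2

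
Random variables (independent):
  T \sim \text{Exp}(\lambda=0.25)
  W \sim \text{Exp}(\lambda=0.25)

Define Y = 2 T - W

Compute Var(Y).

For independent RVs: Var(aX + bY) = a²Var(X) + b²Var(Y)
Var(T) = 16
Var(W) = 16
Var(Y) = 2²*16 + (-1)²*16
= 4*16 + 1*16 = 80

80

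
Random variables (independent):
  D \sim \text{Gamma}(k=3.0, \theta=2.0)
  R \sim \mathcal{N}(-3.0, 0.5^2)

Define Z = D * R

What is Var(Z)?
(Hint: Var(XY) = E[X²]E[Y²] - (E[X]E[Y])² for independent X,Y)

Var(XY) = E[X²]E[Y²] - (E[X]E[Y])²
E[D] = 6, Var(D) = 12
E[R] = -3, Var(R) = 0.25
E[D²] = 12 + 6² = 48
E[R²] = 0.25 + (-3)² = 9.25
Var(Z) = 48*9.25 - (6*(-3))²
= 444 - 324 = 120

120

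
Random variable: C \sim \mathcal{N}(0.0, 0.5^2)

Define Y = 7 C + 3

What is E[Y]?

For Y = 7C + 3:
E[Y] = 7 * E[C] + 3
E[C] = 0.0 = 0
E[Y] = 7 * 0 + 3 = 3

3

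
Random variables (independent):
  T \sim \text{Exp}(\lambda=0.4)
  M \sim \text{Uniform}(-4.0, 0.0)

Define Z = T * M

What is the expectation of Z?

For independent RVs: E[XY] = E[X]*E[Y]
E[T] = 2.5
E[M] = -2
E[Z] = 2.5 * (-2) = -5

-5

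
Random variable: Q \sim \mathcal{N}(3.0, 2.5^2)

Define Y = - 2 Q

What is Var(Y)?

For Y = aQ + b: Var(Y) = a² * Var(Q)
Var(Q) = 2.5^2 = 6.25
Var(Y) = (-2)² * 6.25 = 4 * 6.25 = 25

25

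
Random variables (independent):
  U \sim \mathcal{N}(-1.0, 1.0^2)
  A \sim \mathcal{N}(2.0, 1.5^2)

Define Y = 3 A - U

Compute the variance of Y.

For independent RVs: Var(aX + bY) = a²Var(X) + b²Var(Y)
Var(U) = 1
Var(A) = 2.25
Var(Y) = (-1)²*1 + 3²*2.25
= 1*1 + 9*2.25 = 21.25

21.25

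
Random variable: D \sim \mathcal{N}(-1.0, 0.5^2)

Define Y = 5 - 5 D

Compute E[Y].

For Y = -5D + 5:
E[Y] = -5 * E[D] + 5
E[D] = -1.0 = -1
E[Y] = -5 * (-1) + 5 = 10

10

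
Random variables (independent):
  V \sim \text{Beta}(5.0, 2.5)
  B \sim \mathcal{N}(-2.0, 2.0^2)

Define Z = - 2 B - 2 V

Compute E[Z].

E[Z] = -2*E[V] - 2*E[B]
E[V] = 0.66666667
E[B] = -2
E[Z] = -2*0.66666667 - 2*(-2) = 2.6666667

2.6666667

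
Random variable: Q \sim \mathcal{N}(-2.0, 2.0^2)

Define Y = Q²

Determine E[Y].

Using E[X²] = Var(X) + (E[X])²:
E[Q] = -2
Var(Q) = 2.0^2 = 4
E[Q²] = 4 + (-2)² = 4 + 4 = 8

8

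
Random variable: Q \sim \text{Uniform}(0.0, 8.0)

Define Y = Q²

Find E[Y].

Using E[X²] = Var(X) + (E[X])²:
E[Q] = 4
Var(Q) = (8 - 0)^2/12 = 5.3333333
E[Q²] = 5.3333333 + 4² = 5.3333333 + 16 = 21.333333

21.333333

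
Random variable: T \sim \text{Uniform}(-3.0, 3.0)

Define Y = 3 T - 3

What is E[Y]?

For Y = 3T - 3:
E[Y] = 3 * E[T] - 3
E[T] = (-3 + 3)/2 = 0
E[Y] = 3 * 0 - 3 = -3

-3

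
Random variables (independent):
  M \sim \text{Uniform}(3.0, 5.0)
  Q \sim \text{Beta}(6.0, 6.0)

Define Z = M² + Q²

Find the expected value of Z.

E[Z] = E[M²] + E[Q²]
E[M²] = Var(M) + E[M]² = 0.33333333 + 16 = 16.333333
E[Q²] = Var(Q) + E[Q]² = 0.019230769 + 0.25 = 0.26923077
E[Z] = 16.333333 + 0.26923077 = 16.602564

16.602564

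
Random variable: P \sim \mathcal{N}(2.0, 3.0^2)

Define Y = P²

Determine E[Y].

E[P²] = Var(P) + (E[P])² = 9 + 4 = 13

13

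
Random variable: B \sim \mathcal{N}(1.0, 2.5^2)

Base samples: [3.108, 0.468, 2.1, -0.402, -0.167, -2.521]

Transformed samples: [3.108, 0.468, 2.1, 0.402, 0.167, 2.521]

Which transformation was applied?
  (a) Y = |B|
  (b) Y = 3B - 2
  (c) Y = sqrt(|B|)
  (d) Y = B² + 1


Checking option (a) Y = |B|:
  B = 3.108 -> Y = 3.108 ✓
  B = 0.468 -> Y = 0.468 ✓
  B = 2.1 -> Y = 2.1 ✓
All samples match this transformation.

(a) |B|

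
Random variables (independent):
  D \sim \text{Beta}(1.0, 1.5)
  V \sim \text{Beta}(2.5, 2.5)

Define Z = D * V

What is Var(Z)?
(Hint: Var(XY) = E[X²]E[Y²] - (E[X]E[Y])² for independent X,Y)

Var(XY) = E[X²]E[Y²] - (E[X]E[Y])²
E[D] = 0.4, Var(D) = 0.068571429
E[V] = 0.5, Var(V) = 0.041666667
E[D²] = 0.068571429 + 0.4² = 0.22857143
E[V²] = 0.041666667 + 0.5² = 0.29166667
Var(Z) = 0.22857143*0.29166667 - (0.4*0.5)²
= 0.066666667 - 0.04 = 0.026666667

0.026666667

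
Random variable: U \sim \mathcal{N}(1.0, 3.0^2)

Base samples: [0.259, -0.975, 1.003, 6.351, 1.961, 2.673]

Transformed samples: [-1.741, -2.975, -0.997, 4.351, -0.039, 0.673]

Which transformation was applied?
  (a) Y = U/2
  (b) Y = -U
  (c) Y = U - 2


Checking option (c) Y = U - 2:
  U = 0.259 -> Y = -1.741 ✓
  U = -0.975 -> Y = -2.975 ✓
  U = 1.003 -> Y = -0.997 ✓
All samples match this transformation.

(c) U - 2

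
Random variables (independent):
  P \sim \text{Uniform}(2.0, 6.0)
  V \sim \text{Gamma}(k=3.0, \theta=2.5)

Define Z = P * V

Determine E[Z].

For independent RVs: E[XY] = E[X]*E[Y]
E[P] = 4
E[V] = 7.5
E[Z] = 4 * 7.5 = 30

30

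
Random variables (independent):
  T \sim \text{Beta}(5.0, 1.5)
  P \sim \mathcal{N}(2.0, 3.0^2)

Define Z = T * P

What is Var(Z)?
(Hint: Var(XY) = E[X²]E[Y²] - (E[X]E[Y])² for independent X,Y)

Var(XY) = E[X²]E[Y²] - (E[X]E[Y])²
E[T] = 0.76923077, Var(T) = 0.023668639
E[P] = 2, Var(P) = 9
E[T²] = 0.023668639 + 0.76923077² = 0.61538462
E[P²] = 9 + 2² = 13
Var(Z) = 0.61538462*13 - (0.76923077*2)²
= 8 - 2.3668639 = 5.6331361

5.6331361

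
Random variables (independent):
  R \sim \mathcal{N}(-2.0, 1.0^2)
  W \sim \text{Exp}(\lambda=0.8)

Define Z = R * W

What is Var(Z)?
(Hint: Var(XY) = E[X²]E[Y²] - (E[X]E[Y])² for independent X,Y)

Var(XY) = E[X²]E[Y²] - (E[X]E[Y])²
E[R] = -2, Var(R) = 1
E[W] = 1.25, Var(W) = 1.5625
E[R²] = 1 + (-2)² = 5
E[W²] = 1.5625 + 1.25² = 3.125
Var(Z) = 5*3.125 - (-2*1.25)²
= 15.625 - 6.25 = 9.375

9.375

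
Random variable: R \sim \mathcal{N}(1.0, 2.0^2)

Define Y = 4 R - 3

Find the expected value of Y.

For Y = 4R - 3:
E[Y] = 4 * E[R] - 3
E[R] = 1.0 = 1
E[Y] = 4 * 1 - 3 = 1

1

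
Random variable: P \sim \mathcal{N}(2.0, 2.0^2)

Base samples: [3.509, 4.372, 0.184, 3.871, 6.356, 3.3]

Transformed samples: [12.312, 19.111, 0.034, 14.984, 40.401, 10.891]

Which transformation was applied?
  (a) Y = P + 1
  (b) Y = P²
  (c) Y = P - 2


Checking option (b) Y = P²:
  P = 3.509 -> Y = 12.312 ✓
  P = 4.372 -> Y = 19.111 ✓
  P = 0.184 -> Y = 0.034 ✓
All samples match this transformation.

(b) P²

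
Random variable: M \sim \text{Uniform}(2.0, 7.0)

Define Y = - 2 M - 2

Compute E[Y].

For Y = -2M - 2:
E[Y] = -2 * E[M] - 2
E[M] = (2 + 7)/2 = 4.5
E[Y] = -2 * 4.5 - 2 = -11

-11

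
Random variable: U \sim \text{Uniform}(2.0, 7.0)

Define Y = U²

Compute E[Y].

Using E[X²] = Var(X) + (E[X])²:
E[U] = 4.5
Var(U) = (7 - 2)^2/12 = 2.0833333
E[U²] = 2.0833333 + 4.5² = 2.0833333 + 20.25 = 22.333333

22.333333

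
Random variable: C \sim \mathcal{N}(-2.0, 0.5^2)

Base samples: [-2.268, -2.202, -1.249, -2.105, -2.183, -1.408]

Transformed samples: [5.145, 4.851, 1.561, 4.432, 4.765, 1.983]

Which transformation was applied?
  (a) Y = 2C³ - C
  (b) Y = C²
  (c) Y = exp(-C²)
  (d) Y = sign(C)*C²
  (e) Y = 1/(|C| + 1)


Checking option (b) Y = C²:
  C = -2.268 -> Y = 5.145 ✓
  C = -2.202 -> Y = 4.851 ✓
  C = -1.249 -> Y = 1.561 ✓
All samples match this transformation.

(b) C²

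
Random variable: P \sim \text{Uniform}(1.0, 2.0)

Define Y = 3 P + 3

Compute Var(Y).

For Y = aP + b: Var(Y) = a² * Var(P)
Var(P) = (2 - 1)^2/12 = 0.083333333
Var(Y) = 3² * 0.083333333 = 9 * 0.083333333 = 0.75

0.75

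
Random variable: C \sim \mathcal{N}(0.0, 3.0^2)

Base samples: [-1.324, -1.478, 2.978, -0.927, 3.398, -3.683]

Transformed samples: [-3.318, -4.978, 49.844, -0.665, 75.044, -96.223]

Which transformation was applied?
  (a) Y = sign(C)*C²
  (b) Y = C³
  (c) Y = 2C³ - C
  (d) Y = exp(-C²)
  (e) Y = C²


Checking option (c) Y = 2C³ - C:
  C = -1.324 -> Y = -3.318 ✓
  C = -1.478 -> Y = -4.978 ✓
  C = 2.978 -> Y = 49.844 ✓
All samples match this transformation.

(c) 2C³ - C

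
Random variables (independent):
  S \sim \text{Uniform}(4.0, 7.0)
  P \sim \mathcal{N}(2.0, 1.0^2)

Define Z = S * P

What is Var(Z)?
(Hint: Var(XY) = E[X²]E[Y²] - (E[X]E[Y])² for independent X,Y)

Var(XY) = E[X²]E[Y²] - (E[X]E[Y])²
E[S] = 5.5, Var(S) = 0.75
E[P] = 2, Var(P) = 1
E[S²] = 0.75 + 5.5² = 31
E[P²] = 1 + 2² = 5
Var(Z) = 31*5 - (5.5*2)²
= 155 - 121 = 34

34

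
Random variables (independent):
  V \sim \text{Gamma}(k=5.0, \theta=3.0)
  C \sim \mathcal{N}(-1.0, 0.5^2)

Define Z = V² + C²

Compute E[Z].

E[Z] = E[V²] + E[C²]
E[V²] = Var(V) + E[V]² = 45 + 225 = 270
E[C²] = Var(C) + E[C]² = 0.25 + 1 = 1.25
E[Z] = 270 + 1.25 = 271.25

271.25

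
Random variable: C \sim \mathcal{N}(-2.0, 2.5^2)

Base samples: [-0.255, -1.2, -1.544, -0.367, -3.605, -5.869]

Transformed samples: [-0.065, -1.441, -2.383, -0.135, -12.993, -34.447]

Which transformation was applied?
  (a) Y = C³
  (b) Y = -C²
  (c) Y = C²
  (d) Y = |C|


Checking option (b) Y = -C²:
  C = -0.255 -> Y = -0.065 ✓
  C = -1.2 -> Y = -1.441 ✓
  C = -1.544 -> Y = -2.383 ✓
All samples match this transformation.

(b) -C²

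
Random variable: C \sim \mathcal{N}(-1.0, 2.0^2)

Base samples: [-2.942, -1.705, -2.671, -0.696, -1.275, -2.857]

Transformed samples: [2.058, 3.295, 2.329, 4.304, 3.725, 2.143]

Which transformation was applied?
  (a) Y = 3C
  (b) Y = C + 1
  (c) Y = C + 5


Checking option (c) Y = C + 5:
  C = -2.942 -> Y = 2.058 ✓
  C = -1.705 -> Y = 3.295 ✓
  C = -2.671 -> Y = 2.329 ✓
All samples match this transformation.

(c) C + 5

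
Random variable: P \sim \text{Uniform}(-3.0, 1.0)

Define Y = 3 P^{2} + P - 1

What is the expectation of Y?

E[Y] = 3*E[P²] + 1*E[P] - 1
E[P] = -1
E[P²] = Var(P) + (E[P])² = 1.3333333 + 1 = 2.3333333
E[Y] = 3*2.3333333 + 1*(-1) - 1 = 5

5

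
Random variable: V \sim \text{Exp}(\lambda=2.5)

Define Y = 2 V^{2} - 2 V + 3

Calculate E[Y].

E[Y] = 2*E[V²] - 2*E[V] + 3
E[V] = 0.4
E[V²] = Var(V) + (E[V])² = 0.16 + 0.16 = 0.32
E[Y] = 2*0.32 - 2*0.4 + 3 = 2.84

2.84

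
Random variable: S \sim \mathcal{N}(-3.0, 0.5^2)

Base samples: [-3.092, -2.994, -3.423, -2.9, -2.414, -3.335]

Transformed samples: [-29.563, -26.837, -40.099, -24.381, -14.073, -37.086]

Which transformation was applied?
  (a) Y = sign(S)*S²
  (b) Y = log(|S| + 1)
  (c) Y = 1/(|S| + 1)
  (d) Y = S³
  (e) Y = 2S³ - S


Checking option (d) Y = S³:
  S = -3.092 -> Y = -29.563 ✓
  S = -2.994 -> Y = -26.837 ✓
  S = -3.423 -> Y = -40.099 ✓
All samples match this transformation.

(d) S³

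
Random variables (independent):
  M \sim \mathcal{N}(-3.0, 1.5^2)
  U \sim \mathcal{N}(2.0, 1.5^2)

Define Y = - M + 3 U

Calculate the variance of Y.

For independent RVs: Var(aX + bY) = a²Var(X) + b²Var(Y)
Var(M) = 2.25
Var(U) = 2.25
Var(Y) = (-1)²*2.25 + 3²*2.25
= 1*2.25 + 9*2.25 = 22.5

22.5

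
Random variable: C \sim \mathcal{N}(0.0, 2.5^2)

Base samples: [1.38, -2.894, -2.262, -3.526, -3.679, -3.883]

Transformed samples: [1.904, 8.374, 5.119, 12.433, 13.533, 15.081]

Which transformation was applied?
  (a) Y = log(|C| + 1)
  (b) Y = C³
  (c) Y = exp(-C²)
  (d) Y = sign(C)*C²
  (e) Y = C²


Checking option (e) Y = C²:
  C = 1.38 -> Y = 1.904 ✓
  C = -2.894 -> Y = 8.374 ✓
  C = -2.262 -> Y = 5.119 ✓
All samples match this transformation.

(e) C²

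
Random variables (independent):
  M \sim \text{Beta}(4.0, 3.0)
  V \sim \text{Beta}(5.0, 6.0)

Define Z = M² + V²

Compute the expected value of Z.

E[Z] = E[M²] + E[V²]
E[M²] = Var(M) + E[M]² = 0.030612245 + 0.32653061 = 0.35714286
E[V²] = Var(V) + E[V]² = 0.020661157 + 0.20661157 = 0.22727273
E[Z] = 0.35714286 + 0.22727273 = 0.58441558

0.58441558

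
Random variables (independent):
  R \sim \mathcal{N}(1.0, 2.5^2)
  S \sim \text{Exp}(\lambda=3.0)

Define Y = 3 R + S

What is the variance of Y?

For independent RVs: Var(aX + bY) = a²Var(X) + b²Var(Y)
Var(R) = 6.25
Var(S) = 0.11111111
Var(Y) = 3²*6.25 + 1²*0.11111111
= 9*6.25 + 1*0.11111111 = 56.361111

56.361111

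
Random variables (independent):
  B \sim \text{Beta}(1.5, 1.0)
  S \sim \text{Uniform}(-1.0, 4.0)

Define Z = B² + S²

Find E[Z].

E[Z] = E[B²] + E[S²]
E[B²] = Var(B) + E[B]² = 0.068571429 + 0.36 = 0.42857143
E[S²] = Var(S) + E[S]² = 2.0833333 + 2.25 = 4.3333333
E[Z] = 0.42857143 + 4.3333333 = 4.7619048

4.7619048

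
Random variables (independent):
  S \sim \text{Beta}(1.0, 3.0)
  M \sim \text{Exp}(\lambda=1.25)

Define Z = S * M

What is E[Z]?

For independent RVs: E[XY] = E[X]*E[Y]
E[S] = 0.25
E[M] = 0.8
E[Z] = 0.25 * 0.8 = 0.2

0.2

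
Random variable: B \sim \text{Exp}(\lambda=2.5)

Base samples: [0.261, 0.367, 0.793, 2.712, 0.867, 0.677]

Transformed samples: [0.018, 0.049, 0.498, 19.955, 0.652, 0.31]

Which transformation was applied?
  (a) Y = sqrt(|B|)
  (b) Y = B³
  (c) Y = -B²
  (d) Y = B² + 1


Checking option (b) Y = B³:
  B = 0.261 -> Y = 0.018 ✓
  B = 0.367 -> Y = 0.049 ✓
  B = 0.793 -> Y = 0.498 ✓
All samples match this transformation.

(b) B³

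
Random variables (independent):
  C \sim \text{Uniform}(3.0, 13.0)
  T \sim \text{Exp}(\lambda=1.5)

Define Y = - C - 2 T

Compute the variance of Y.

For independent RVs: Var(aX + bY) = a²Var(X) + b²Var(Y)
Var(C) = 8.3333333
Var(T) = 0.44444444
Var(Y) = (-1)²*8.3333333 + (-2)²*0.44444444
= 1*8.3333333 + 4*0.44444444 = 10.111111

10.111111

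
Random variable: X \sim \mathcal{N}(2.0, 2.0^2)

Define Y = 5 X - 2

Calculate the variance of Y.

For Y = aX + b: Var(Y) = a² * Var(X)
Var(X) = 2.0^2 = 4
Var(Y) = 5² * 4 = 25 * 4 = 100

100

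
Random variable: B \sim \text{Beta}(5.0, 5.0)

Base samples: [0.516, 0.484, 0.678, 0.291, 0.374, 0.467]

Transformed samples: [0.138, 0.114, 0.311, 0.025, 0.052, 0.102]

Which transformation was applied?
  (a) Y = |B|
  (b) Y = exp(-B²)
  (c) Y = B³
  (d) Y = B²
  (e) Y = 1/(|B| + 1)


Checking option (c) Y = B³:
  B = 0.516 -> Y = 0.138 ✓
  B = 0.484 -> Y = 0.114 ✓
  B = 0.678 -> Y = 0.311 ✓
All samples match this transformation.

(c) B³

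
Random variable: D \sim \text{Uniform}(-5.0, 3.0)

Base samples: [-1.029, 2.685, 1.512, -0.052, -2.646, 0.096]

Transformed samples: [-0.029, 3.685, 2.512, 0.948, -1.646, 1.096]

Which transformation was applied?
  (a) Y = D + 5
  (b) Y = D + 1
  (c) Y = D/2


Checking option (b) Y = D + 1:
  D = -1.029 -> Y = -0.029 ✓
  D = 2.685 -> Y = 3.685 ✓
  D = 1.512 -> Y = 2.512 ✓
All samples match this transformation.

(b) D + 1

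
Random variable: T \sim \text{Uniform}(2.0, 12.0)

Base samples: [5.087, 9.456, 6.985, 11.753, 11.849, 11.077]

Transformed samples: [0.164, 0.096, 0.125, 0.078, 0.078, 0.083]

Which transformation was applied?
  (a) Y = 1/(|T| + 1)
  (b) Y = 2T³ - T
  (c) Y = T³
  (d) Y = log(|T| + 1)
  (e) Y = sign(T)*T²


Checking option (a) Y = 1/(|T| + 1):
  T = 5.087 -> Y = 0.164 ✓
  T = 9.456 -> Y = 0.096 ✓
  T = 6.985 -> Y = 0.125 ✓
All samples match this transformation.

(a) 1/(|T| + 1)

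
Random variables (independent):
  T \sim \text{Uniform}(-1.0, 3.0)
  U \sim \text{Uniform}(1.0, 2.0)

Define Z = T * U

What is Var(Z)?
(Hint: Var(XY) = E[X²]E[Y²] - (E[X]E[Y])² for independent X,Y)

Var(XY) = E[X²]E[Y²] - (E[X]E[Y])²
E[T] = 1, Var(T) = 1.3333333
E[U] = 1.5, Var(U) = 0.083333333
E[T²] = 1.3333333 + 1² = 2.3333333
E[U²] = 0.083333333 + 1.5² = 2.3333333
Var(Z) = 2.3333333*2.3333333 - (1*1.5)²
= 5.4444444 - 2.25 = 3.1944444

3.1944444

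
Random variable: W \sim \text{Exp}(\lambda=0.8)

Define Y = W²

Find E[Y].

Using E[X²] = Var(X) + (E[X])²:
E[W] = 1.25
Var(W) = 1/0.8^2 = 1.5625
E[W²] = 1.5625 + 1.25² = 1.5625 + 1.5625 = 3.125

3.125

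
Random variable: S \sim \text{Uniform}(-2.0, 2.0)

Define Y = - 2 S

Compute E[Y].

For Y = -2S:
E[Y] = -2 * E[S]
E[S] = (-2 + 2)/2 = 0
E[Y] = -2 * 0 = 0

0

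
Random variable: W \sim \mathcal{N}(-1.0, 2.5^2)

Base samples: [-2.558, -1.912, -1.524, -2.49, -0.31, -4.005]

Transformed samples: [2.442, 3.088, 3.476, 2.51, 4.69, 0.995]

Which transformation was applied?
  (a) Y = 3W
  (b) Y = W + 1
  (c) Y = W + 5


Checking option (c) Y = W + 5:
  W = -2.558 -> Y = 2.442 ✓
  W = -1.912 -> Y = 3.088 ✓
  W = -1.524 -> Y = 3.476 ✓
All samples match this transformation.

(c) W + 5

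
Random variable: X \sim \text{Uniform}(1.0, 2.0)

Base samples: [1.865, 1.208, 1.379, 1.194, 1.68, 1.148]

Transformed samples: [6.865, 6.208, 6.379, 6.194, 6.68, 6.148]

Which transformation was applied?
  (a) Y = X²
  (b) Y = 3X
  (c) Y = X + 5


Checking option (c) Y = X + 5:
  X = 1.865 -> Y = 6.865 ✓
  X = 1.208 -> Y = 6.208 ✓
  X = 1.379 -> Y = 6.379 ✓
All samples match this transformation.

(c) X + 5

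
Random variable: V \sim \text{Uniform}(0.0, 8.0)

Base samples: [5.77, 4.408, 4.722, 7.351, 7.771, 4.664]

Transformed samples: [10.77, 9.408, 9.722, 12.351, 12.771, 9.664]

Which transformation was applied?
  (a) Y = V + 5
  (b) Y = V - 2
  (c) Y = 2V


Checking option (a) Y = V + 5:
  V = 5.77 -> Y = 10.77 ✓
  V = 4.408 -> Y = 9.408 ✓
  V = 4.722 -> Y = 9.722 ✓
All samples match this transformation.

(a) V + 5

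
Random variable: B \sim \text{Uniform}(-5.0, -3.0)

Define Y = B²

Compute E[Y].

Using E[X²] = Var(X) + (E[X])²:
E[B] = -4
Var(B) = (-3 + 5)^2/12 = 0.33333333
E[B²] = 0.33333333 + (-4)² = 0.33333333 + 16 = 16.333333

16.333333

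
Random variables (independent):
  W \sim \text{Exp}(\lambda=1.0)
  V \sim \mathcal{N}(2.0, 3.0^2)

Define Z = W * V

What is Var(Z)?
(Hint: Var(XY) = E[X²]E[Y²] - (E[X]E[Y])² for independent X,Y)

Var(XY) = E[X²]E[Y²] - (E[X]E[Y])²
E[W] = 1, Var(W) = 1
E[V] = 2, Var(V) = 9
E[W²] = 1 + 1² = 2
E[V²] = 9 + 2² = 13
Var(Z) = 2*13 - (1*2)²
= 26 - 4 = 22

22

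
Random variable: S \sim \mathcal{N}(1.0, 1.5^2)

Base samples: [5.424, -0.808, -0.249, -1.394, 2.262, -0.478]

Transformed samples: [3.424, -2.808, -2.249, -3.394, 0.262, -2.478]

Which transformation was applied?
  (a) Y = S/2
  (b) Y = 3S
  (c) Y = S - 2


Checking option (c) Y = S - 2:
  S = 5.424 -> Y = 3.424 ✓
  S = -0.808 -> Y = -2.808 ✓
  S = -0.249 -> Y = -2.249 ✓
All samples match this transformation.

(c) S - 2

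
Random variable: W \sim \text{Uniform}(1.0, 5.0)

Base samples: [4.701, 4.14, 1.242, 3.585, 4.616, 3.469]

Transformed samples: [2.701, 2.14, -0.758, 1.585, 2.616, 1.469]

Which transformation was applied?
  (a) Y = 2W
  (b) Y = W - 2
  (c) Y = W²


Checking option (b) Y = W - 2:
  W = 4.701 -> Y = 2.701 ✓
  W = 4.14 -> Y = 2.14 ✓
  W = 1.242 -> Y = -0.758 ✓
All samples match this transformation.

(b) W - 2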